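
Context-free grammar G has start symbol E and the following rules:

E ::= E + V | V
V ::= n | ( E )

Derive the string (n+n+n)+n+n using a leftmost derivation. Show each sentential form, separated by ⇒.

E ⇒ E+V ⇒ E+V+V ⇒ V+V+V ⇒ (E)+V+V ⇒ (E+V)+V+V ⇒ (E+V+V)+V+V ⇒ (V+V+V)+V+V ⇒ (n+V+V)+V+V ⇒ (n+n+V)+V+V ⇒ (n+n+n)+V+V ⇒ (n+n+n)+n+V ⇒ (n+n+n)+n+n

E ⇒ E+V   [E ::= E + V]
E+V ⇒ E+V+V   [E ::= E + V]
E+V+V ⇒ V+V+V   [E ::= V]
V+V+V ⇒ (E)+V+V   [V ::= ( E )]
(E)+V+V ⇒ (E+V)+V+V   [E ::= E + V]
(E+V)+V+V ⇒ (E+V+V)+V+V   [E ::= E + V]
(E+V+V)+V+V ⇒ (V+V+V)+V+V   [E ::= V]
(V+V+V)+V+V ⇒ (n+V+V)+V+V   [V ::= n]
(n+V+V)+V+V ⇒ (n+n+V)+V+V   [V ::= n]
(n+n+V)+V+V ⇒ (n+n+n)+V+V   [V ::= n]
(n+n+n)+V+V ⇒ (n+n+n)+n+V   [V ::= n]
(n+n+n)+n+V ⇒ (n+n+n)+n+n   [V ::= n]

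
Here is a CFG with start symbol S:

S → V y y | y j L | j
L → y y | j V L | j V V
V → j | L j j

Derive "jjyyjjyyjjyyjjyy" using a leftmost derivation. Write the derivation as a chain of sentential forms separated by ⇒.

S⇒Vyy⇒Ljjyy⇒jVLjjyy⇒jLjjLjjyy⇒jjVLjjLjjyy⇒jjLjjLjjLjjyy⇒jjyyjjLjjLjjyy⇒jjyyjjyyjjLjjyy⇒jjyyjjyyjjyyjjyy

S ⇒ Vyy   [S → V y y]
Vyy ⇒ Ljjyy   [V → L j j]
Ljjyy ⇒ jVLjjyy   [L → j V L]
jVLjjyy ⇒ jLjjLjjyy   [V → L j j]
jLjjLjjyy ⇒ jjVLjjLjjyy   [L → j V L]
jjVLjjLjjyy ⇒ jjLjjLjjLjjyy   [V → L j j]
jjLjjLjjLjjyy ⇒ jjyyjjLjjLjjyy   [L → y y]
jjyyjjLjjLjjyy ⇒ jjyyjjyyjjLjjyy   [L → y y]
jjyyjjyyjjLjjyy ⇒ jjyyjjyyjjyyjjyy   [L → y y]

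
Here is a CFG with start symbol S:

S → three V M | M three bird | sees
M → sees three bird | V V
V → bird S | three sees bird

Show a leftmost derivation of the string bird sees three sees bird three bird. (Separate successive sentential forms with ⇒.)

S ⇒ M three bird   [S → M three bird]
M three bird ⇒ V V three bird   [M → V V]
V V three bird ⇒ bird S V three bird   [V → bird S]
bird S V three bird ⇒ bird sees V three bird   [S → sees]
bird sees V three bird ⇒ bird sees three sees bird three bird   [V → three sees bird]

S ⇒ M three bird ⇒ V V three bird ⇒ bird S V three bird ⇒ bird sees V three bird ⇒ bird sees three sees bird three bird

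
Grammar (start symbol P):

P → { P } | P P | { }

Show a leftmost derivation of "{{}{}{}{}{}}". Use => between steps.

P=>{P}=>{PP}=>{PPP}=>{PPPP}=>{{}PPP}=>{{}{}PP}=>{{}{}PPP}=>{{}{}{}PP}=>{{}{}{}{}P}=>{{}{}{}{}{}}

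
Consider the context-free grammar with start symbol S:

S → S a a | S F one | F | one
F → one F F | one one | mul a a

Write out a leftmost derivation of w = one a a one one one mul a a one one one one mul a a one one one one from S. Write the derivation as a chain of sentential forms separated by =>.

S => S F one   [S → S F one]
S F one => S F one F one   [S → S F one]
S F one F one => S a a F one F one   [S → S a a]
S a a F one F one => one a a F one F one   [S → one]
one a a F one F one => one a a one F F one F one   [F → one F F]
one a a one F F one F one => one a a one one F F F one F one   [F → one F F]
one a a one one F F F one F one => one a a one one one F F F F one F one   [F → one F F]
one a a one one one F F F F one F one => one a a one one one mul a a F F F one F one   [F → mul a a]
one a a one one one mul a a F F F one F one => one a a one one one mul a a one one F F one F one   [F → one one]
one a a one one one mul a a one one F F one F one => one a a one one one mul a a one one one one F one F one   [F → one one]
one a a one one one mul a a one one one one F one F one => one a a one one one mul a a one one one one mul a a one F one   [F → mul a a]
one a a one one one mul a a one one one one mul a a one F one => one a a one one one mul a a one one one one mul a a one one one one   [F → one one]

S => S F one => S F one F one => S a a F one F one => one a a F one F one => one a a one F F one F one => one a a one one F F F one F one => one a a one one one F F F F one F one => one a a one one one mul a a F F F one F one => one a a one one one mul a a one one F F one F one => one a a one one one mul a a one one one one F one F one => one a a one one one mul a a one one one one mul a a one F one => one a a one one one mul a a one one one one mul a a one one one one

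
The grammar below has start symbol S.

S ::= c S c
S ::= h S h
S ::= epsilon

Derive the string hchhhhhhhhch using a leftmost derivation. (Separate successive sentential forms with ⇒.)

S ⇒ hSh ⇒ hcSch ⇒ hchShch ⇒ hchhShhch ⇒ hchhhShhhch ⇒ hchhhhShhhhch ⇒ hchhhhhhhhch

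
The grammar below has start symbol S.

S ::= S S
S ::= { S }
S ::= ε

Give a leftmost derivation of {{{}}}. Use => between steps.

S => SS => {S}S => {SS}S => {{S}S}S => {{SS}S}S => {{SSS}S}S => {{{S}SS}S}S => {{{}SS}S}S => {{{}S}S}S => {{{}}S}S => {{{}}}S => {{{}}}

S => SS   [S ::= S S]
SS => {S}S   [S ::= { S }]
{S}S => {SS}S   [S ::= S S]
{SS}S => {{S}S}S   [S ::= { S }]
{{S}S}S => {{SS}S}S   [S ::= S S]
{{SS}S}S => {{SSS}S}S   [S ::= S S]
{{SSS}S}S => {{{S}SS}S}S   [S ::= { S }]
{{{S}SS}S}S => {{{}SS}S}S   [S ::= ε]
{{{}SS}S}S => {{{}S}S}S   [S ::= ε]
{{{}S}S}S => {{{}}S}S   [S ::= ε]
{{{}}S}S => {{{}}}S   [S ::= ε]
{{{}}}S => {{{}}}   [S ::= ε]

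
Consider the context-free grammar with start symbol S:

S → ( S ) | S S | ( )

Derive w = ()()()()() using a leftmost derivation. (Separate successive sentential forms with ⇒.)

S ⇒ SS   [S → S S]
SS ⇒ SSS   [S → S S]
SSS ⇒ SSSS   [S → S S]
SSSS ⇒ SSSSS   [S → S S]
SSSSS ⇒ ()SSSS   [S → ( )]
()SSSS ⇒ ()()SSS   [S → ( )]
()()SSS ⇒ ()()()SS   [S → ( )]
()()()SS ⇒ ()()()()S   [S → ( )]
()()()()S ⇒ ()()()()()   [S → ( )]

S ⇒ SS ⇒ SSS ⇒ SSSS ⇒ SSSSS ⇒ ()SSSS ⇒ ()()SSS ⇒ ()()()SS ⇒ ()()()()S ⇒ ()()()()()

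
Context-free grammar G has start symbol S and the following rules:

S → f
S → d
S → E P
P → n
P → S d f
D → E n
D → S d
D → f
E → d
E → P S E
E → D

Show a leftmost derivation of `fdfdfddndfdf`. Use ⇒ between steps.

S ⇒ EP   [S → E P]
EP ⇒ DP   [E → D]
DP ⇒ fP   [D → f]
fP ⇒ fSdf   [P → S d f]
fSdf ⇒ fEPdf   [S → E P]
fEPdf ⇒ fdPdf   [E → d]
fdPdf ⇒ fdSdfdf   [P → S d f]
fdSdfdf ⇒ fdEPdfdf   [S → E P]
fdEPdfdf ⇒ fdPSEPdfdf   [E → P S E]
fdPSEPdfdf ⇒ fdSdfSEPdfdf   [P → S d f]
fdSdfSEPdfdf ⇒ fdfdfSEPdfdf   [S → f]
fdfdfSEPdfdf ⇒ fdfdfdEPdfdf   [S → d]
fdfdfdEPdfdf ⇒ fdfdfddPdfdf   [E → d]
fdfdfddPdfdf ⇒ fdfdfddndfdf   [P → n]

S ⇒ EP ⇒ DP ⇒ fP ⇒ fSdf ⇒ fEPdf ⇒ fdPdf ⇒ fdSdfdf ⇒ fdEPdfdf ⇒ fdPSEPdfdf ⇒ fdSdfSEPdfdf ⇒ fdfdfSEPdfdf ⇒ fdfdfdEPdfdf ⇒ fdfdfddPdfdf ⇒ fdfdfddndfdf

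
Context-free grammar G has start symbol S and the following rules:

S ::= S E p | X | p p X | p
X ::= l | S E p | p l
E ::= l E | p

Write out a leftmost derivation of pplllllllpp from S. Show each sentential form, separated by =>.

S => SEp => ppXEp => pplEp => ppllEp => pplllEp => ppllllEp => pplllllEp => ppllllllEp => pplllllllEp => pplllllllpp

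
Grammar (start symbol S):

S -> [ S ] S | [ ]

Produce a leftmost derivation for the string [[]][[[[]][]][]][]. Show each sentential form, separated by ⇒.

S⇒[S]S⇒[[]]S⇒[[]][S]S⇒[[]][[S]S]S⇒[[]][[[S]S]S]S⇒[[]][[[[]]S]S]S⇒[[]][[[[]][]]S]S⇒[[]][[[[]][]][]]S⇒[[]][[[[]][]][]][]

S ⇒ [S]S   [S -> [ S ] S]
[S]S ⇒ [[]]S   [S -> [ ]]
[[]]S ⇒ [[]][S]S   [S -> [ S ] S]
[[]][S]S ⇒ [[]][[S]S]S   [S -> [ S ] S]
[[]][[S]S]S ⇒ [[]][[[S]S]S]S   [S -> [ S ] S]
[[]][[[S]S]S]S ⇒ [[]][[[[]]S]S]S   [S -> [ ]]
[[]][[[[]]S]S]S ⇒ [[]][[[[]][]]S]S   [S -> [ ]]
[[]][[[[]][]]S]S ⇒ [[]][[[[]][]][]]S   [S -> [ ]]
[[]][[[[]][]][]]S ⇒ [[]][[[[]][]][]][]   [S -> [ ]]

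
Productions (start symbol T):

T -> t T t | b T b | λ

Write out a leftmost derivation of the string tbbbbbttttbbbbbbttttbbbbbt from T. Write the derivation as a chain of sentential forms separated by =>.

T => tTt => tbTbt => tbbTbbt => tbbbTbbbt => tbbbbTbbbbt => tbbbbbTbbbbbt => tbbbbbtTtbbbbbt => tbbbbbttTttbbbbbt => tbbbbbtttTtttbbbbbt => tbbbbbttttTttttbbbbbt => tbbbbbttttbTbttttbbbbbt => tbbbbbttttbbTbbttttbbbbbt => tbbbbbttttbbbTbbbttttbbbbbt => tbbbbbttttbbbbbbttttbbbbbt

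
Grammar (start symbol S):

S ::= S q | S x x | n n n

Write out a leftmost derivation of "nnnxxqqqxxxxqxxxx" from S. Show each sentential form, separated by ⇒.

S ⇒ Sxx   [S ::= S x x]
Sxx ⇒ Sxxxx   [S ::= S x x]
Sxxxx ⇒ Sqxxxx   [S ::= S q]
Sqxxxx ⇒ Sxxqxxxx   [S ::= S x x]
Sxxqxxxx ⇒ Sxxxxqxxxx   [S ::= S x x]
Sxxxxqxxxx ⇒ Sqxxxxqxxxx   [S ::= S q]
Sqxxxxqxxxx ⇒ Sqqxxxxqxxxx   [S ::= S q]
Sqqxxxxqxxxx ⇒ Sqqqxxxxqxxxx   [S ::= S q]
Sqqqxxxxqxxxx ⇒ Sxxqqqxxxxqxxxx   [S ::= S x x]
Sxxqqqxxxxqxxxx ⇒ nnnxxqqqxxxxqxxxx   [S ::= n n n]

S⇒Sxx⇒Sxxxx⇒Sqxxxx⇒Sxxqxxxx⇒Sxxxxqxxxx⇒Sqxxxxqxxxx⇒Sqqxxxxqxxxx⇒Sqqqxxxxqxxxx⇒Sxxqqqxxxxqxxxx⇒nnnxxqqqxxxxqxxxx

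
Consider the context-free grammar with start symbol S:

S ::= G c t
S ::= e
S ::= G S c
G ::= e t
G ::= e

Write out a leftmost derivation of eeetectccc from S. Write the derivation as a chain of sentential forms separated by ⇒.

S ⇒ GSc ⇒ eSc ⇒ eGScc ⇒ eeScc ⇒ eeGSccc ⇒ eeetSccc ⇒ eeetGctccc ⇒ eeetectccc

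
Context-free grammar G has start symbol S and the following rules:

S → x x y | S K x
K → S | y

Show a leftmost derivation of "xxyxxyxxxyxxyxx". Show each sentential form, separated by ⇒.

S⇒SKx⇒SKxKx⇒xxyKxKx⇒xxySxKx⇒xxyxxyxKx⇒xxyxxyxSx⇒xxyxxyxSKxx⇒xxyxxyxxxyKxx⇒xxyxxyxxxySxx⇒xxyxxyxxxyxxyxx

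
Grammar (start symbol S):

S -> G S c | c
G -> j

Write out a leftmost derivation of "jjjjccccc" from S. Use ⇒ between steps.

S ⇒ GSc   [S -> G S c]
GSc ⇒ jSc   [G -> j]
jSc ⇒ jGScc   [S -> G S c]
jGScc ⇒ jjScc   [G -> j]
jjScc ⇒ jjGSccc   [S -> G S c]
jjGSccc ⇒ jjjSccc   [G -> j]
jjjSccc ⇒ jjjGScccc   [S -> G S c]
jjjGScccc ⇒ jjjjScccc   [G -> j]
jjjjScccc ⇒ jjjjccccc   [S -> c]

S ⇒ GSc ⇒ jSc ⇒ jGScc ⇒ jjScc ⇒ jjGSccc ⇒ jjjSccc ⇒ jjjGScccc ⇒ jjjjScccc ⇒ jjjjccccc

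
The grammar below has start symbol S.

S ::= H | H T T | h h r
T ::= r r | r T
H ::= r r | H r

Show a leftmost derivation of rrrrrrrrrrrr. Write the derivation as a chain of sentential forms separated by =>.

S => HTT => HrTT => rrrTT => rrrrTT => rrrrrTT => rrrrrrTT => rrrrrrrTT => rrrrrrrrTT => rrrrrrrrrrT => rrrrrrrrrrrr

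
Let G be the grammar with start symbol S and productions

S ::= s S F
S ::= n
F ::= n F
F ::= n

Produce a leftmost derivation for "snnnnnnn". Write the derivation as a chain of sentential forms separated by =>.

S => sSF => snF => snnF => snnnF => snnnnF => snnnnnF => snnnnnnF => snnnnnnn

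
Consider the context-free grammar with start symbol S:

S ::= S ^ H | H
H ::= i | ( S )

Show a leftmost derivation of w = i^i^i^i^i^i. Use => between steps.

S => S^H   [S ::= S ^ H]
S^H => S^H^H   [S ::= S ^ H]
S^H^H => S^H^H^H   [S ::= S ^ H]
S^H^H^H => S^H^H^H^H   [S ::= S ^ H]
S^H^H^H^H => S^H^H^H^H^H   [S ::= S ^ H]
S^H^H^H^H^H => H^H^H^H^H^H   [S ::= H]
H^H^H^H^H^H => i^H^H^H^H^H   [H ::= i]
i^H^H^H^H^H => i^i^H^H^H^H   [H ::= i]
i^i^H^H^H^H => i^i^i^H^H^H   [H ::= i]
i^i^i^H^H^H => i^i^i^i^H^H   [H ::= i]
i^i^i^i^H^H => i^i^i^i^i^H   [H ::= i]
i^i^i^i^i^H => i^i^i^i^i^i   [H ::= i]

S => S^H => S^H^H => S^H^H^H => S^H^H^H^H => S^H^H^H^H^H => H^H^H^H^H^H => i^H^H^H^H^H => i^i^H^H^H^H => i^i^i^H^H^H => i^i^i^i^H^H => i^i^i^i^i^H => i^i^i^i^i^i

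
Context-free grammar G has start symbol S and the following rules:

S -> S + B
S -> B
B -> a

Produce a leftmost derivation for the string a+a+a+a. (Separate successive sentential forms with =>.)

S => S+B => S+B+B => S+B+B+B => B+B+B+B => a+B+B+B => a+a+B+B => a+a+a+B => a+a+a+a

S => S+B   [S -> S + B]
S+B => S+B+B   [S -> S + B]
S+B+B => S+B+B+B   [S -> S + B]
S+B+B+B => B+B+B+B   [S -> B]
B+B+B+B => a+B+B+B   [B -> a]
a+B+B+B => a+a+B+B   [B -> a]
a+a+B+B => a+a+a+B   [B -> a]
a+a+a+B => a+a+a+a   [B -> a]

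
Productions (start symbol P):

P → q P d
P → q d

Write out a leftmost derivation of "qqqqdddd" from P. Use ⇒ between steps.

P ⇒ qPd ⇒ qqPdd ⇒ qqqPddd ⇒ qqqqdddd

P ⇒ qPd   [P → q P d]
qPd ⇒ qqPdd   [P → q P d]
qqPdd ⇒ qqqPddd   [P → q P d]
qqqPddd ⇒ qqqqdddd   [P → q d]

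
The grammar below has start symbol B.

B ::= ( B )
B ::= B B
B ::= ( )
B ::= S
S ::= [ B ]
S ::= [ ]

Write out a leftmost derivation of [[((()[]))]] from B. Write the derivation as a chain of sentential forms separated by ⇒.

B⇒S⇒[B]⇒[S]⇒[[B]]⇒[[(B)]]⇒[[((B))]]⇒[[((BB))]]⇒[[((()B))]]⇒[[((()S))]]⇒[[((()[]))]]

B ⇒ S   [B ::= S]
S ⇒ [B]   [S ::= [ B ]]
[B] ⇒ [S]   [B ::= S]
[S] ⇒ [[B]]   [S ::= [ B ]]
[[B]] ⇒ [[(B)]]   [B ::= ( B )]
[[(B)]] ⇒ [[((B))]]   [B ::= ( B )]
[[((B))]] ⇒ [[((BB))]]   [B ::= B B]
[[((BB))]] ⇒ [[((()B))]]   [B ::= ( )]
[[((()B))]] ⇒ [[((()S))]]   [B ::= S]
[[((()S))]] ⇒ [[((()[]))]]   [S ::= [ ]]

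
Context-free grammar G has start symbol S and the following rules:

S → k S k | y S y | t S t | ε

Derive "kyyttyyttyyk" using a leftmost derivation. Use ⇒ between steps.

S ⇒ kSk   [S → k S k]
kSk ⇒ kySyk   [S → y S y]
kySyk ⇒ kyySyyk   [S → y S y]
kyySyyk ⇒ kyytStyyk   [S → t S t]
kyytStyyk ⇒ kyyttSttyyk   [S → t S t]
kyyttSttyyk ⇒ kyyttySyttyyk   [S → y S y]
kyyttySyttyyk ⇒ kyyttyyttyyk   [S → ε]

S ⇒ kSk ⇒ kySyk ⇒ kyySyyk ⇒ kyytStyyk ⇒ kyyttSttyyk ⇒ kyyttySyttyyk ⇒ kyyttyyttyyk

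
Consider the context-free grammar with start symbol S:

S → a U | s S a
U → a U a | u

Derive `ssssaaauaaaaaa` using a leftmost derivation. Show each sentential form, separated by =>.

S => sSa   [S → s S a]
sSa => ssSaa   [S → s S a]
ssSaa => sssSaaa   [S → s S a]
sssSaaa => ssssSaaaa   [S → s S a]
ssssSaaaa => ssssaUaaaa   [S → a U]
ssssaUaaaa => ssssaaUaaaaa   [U → a U a]
ssssaaUaaaaa => ssssaaaUaaaaaa   [U → a U a]
ssssaaaUaaaaaa => ssssaaauaaaaaa   [U → u]

S=>sSa=>ssSaa=>sssSaaa=>ssssSaaaa=>ssssaUaaaa=>ssssaaUaaaaa=>ssssaaaUaaaaaa=>ssssaaauaaaaaa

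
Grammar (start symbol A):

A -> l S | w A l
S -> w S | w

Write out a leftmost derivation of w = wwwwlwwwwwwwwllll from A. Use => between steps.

A => wAl => wwAll => wwwAlll => wwwwAllll => wwwwlSllll => wwwwlwSllll => wwwwlwwSllll => wwwwlwwwSllll => wwwwlwwwwSllll => wwwwlwwwwwSllll => wwwwlwwwwwwSllll => wwwwlwwwwwwwSllll => wwwwlwwwwwwwwllll

A => wAl   [A -> w A l]
wAl => wwAll   [A -> w A l]
wwAll => wwwAlll   [A -> w A l]
wwwAlll => wwwwAllll   [A -> w A l]
wwwwAllll => wwwwlSllll   [A -> l S]
wwwwlSllll => wwwwlwSllll   [S -> w S]
wwwwlwSllll => wwwwlwwSllll   [S -> w S]
wwwwlwwSllll => wwwwlwwwSllll   [S -> w S]
wwwwlwwwSllll => wwwwlwwwwSllll   [S -> w S]
wwwwlwwwwSllll => wwwwlwwwwwSllll   [S -> w S]
wwwwlwwwwwSllll => wwwwlwwwwwwSllll   [S -> w S]
wwwwlwwwwwwSllll => wwwwlwwwwwwwSllll   [S -> w S]
wwwwlwwwwwwwSllll => wwwwlwwwwwwwwllll   [S -> w]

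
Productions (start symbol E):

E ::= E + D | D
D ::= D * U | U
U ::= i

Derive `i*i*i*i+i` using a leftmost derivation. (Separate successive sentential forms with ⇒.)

E ⇒ E+D ⇒ D+D ⇒ D*U+D ⇒ D*U*U+D ⇒ D*U*U*U+D ⇒ U*U*U*U+D ⇒ i*U*U*U+D ⇒ i*i*U*U+D ⇒ i*i*i*U+D ⇒ i*i*i*i+D ⇒ i*i*i*i+U ⇒ i*i*i*i+i

E ⇒ E+D   [E ::= E + D]
E+D ⇒ D+D   [E ::= D]
D+D ⇒ D*U+D   [D ::= D * U]
D*U+D ⇒ D*U*U+D   [D ::= D * U]
D*U*U+D ⇒ D*U*U*U+D   [D ::= D * U]
D*U*U*U+D ⇒ U*U*U*U+D   [D ::= U]
U*U*U*U+D ⇒ i*U*U*U+D   [U ::= i]
i*U*U*U+D ⇒ i*i*U*U+D   [U ::= i]
i*i*U*U+D ⇒ i*i*i*U+D   [U ::= i]
i*i*i*U+D ⇒ i*i*i*i+D   [U ::= i]
i*i*i*i+D ⇒ i*i*i*i+U   [D ::= U]
i*i*i*i+U ⇒ i*i*i*i+i   [U ::= i]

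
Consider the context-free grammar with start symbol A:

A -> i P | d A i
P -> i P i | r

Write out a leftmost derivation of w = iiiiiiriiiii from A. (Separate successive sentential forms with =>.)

A => iP => iiPi => iiiPii => iiiiPiii => iiiiiPiiii => iiiiiiPiiiii => iiiiiiriiiii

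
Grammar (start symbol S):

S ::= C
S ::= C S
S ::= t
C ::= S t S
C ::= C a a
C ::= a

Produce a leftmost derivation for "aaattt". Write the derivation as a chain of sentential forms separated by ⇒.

S ⇒ CS   [S ::= C S]
CS ⇒ StSS   [C ::= S t S]
StSS ⇒ CtSS   [S ::= C]
CtSS ⇒ CaatSS   [C ::= C a a]
CaatSS ⇒ aaatSS   [C ::= a]
aaatSS ⇒ aaattS   [S ::= t]
aaattS ⇒ aaattt   [S ::= t]

S ⇒ CS ⇒ StSS ⇒ CtSS ⇒ CaatSS ⇒ aaatSS ⇒ aaattS ⇒ aaattt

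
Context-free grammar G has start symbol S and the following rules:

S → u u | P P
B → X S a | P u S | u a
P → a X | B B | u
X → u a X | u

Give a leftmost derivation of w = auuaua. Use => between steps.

S => PP   [S → P P]
PP => aXP   [P → a X]
aXP => auP   [X → u]
auP => auBB   [P → B B]
auBB => auuaB   [B → u a]
auuaB => auuaua   [B → u a]

S => PP => aXP => auP => auBB => auuaB => auuaua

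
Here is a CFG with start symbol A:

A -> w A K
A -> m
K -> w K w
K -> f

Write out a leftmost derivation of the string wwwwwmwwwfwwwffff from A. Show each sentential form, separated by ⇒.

A⇒wAK⇒wwAKK⇒wwwAKKK⇒wwwwAKKKK⇒wwwwwAKKKKK⇒wwwwwmKKKKK⇒wwwwwmwKwKKKK⇒wwwwwmwwKwwKKKK⇒wwwwwmwwwKwwwKKKK⇒wwwwwmwwwfwwwKKKK⇒wwwwwmwwwfwwwfKKK⇒wwwwwmwwwfwwwffKK⇒wwwwwmwwwfwwwfffK⇒wwwwwmwwwfwwwffff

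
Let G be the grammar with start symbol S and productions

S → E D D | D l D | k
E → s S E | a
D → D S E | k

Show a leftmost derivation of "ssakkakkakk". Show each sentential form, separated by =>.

S => EDD   [S → E D D]
EDD => sSEDD   [E → s S E]
sSEDD => sEDDEDD   [S → E D D]
sEDDEDD => ssSEDDEDD   [E → s S E]
ssSEDDEDD => ssEDDEDDEDD   [S → E D D]
ssEDDEDDEDD => ssaDDEDDEDD   [E → a]
ssaDDEDDEDD => ssakDEDDEDD   [D → k]
ssakDEDDEDD => ssakkEDDEDD   [D → k]
ssakkEDDEDD => ssakkaDDEDD   [E → a]
ssakkaDDEDD => ssakkakDEDD   [D → k]
ssakkakDEDD => ssakkakkEDD   [D → k]
ssakkakkEDD => ssakkakkaDD   [E → a]
ssakkakkaDD => ssakkakkakD   [D → k]
ssakkakkakD => ssakkakkakk   [D → k]

S => EDD => sSEDD => sEDDEDD => ssSEDDEDD => ssEDDEDDEDD => ssaDDEDDEDD => ssakDEDDEDD => ssakkEDDEDD => ssakkaDDEDD => ssakkakDEDD => ssakkakkEDD => ssakkakkaDD => ssakkakkakD => ssakkakkakk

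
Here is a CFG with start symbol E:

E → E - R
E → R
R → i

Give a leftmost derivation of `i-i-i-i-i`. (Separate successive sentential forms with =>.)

E => E-R => E-R-R => E-R-R-R => E-R-R-R-R => R-R-R-R-R => i-R-R-R-R => i-i-R-R-R => i-i-i-R-R => i-i-i-i-R => i-i-i-i-i

E => E-R   [E → E - R]
E-R => E-R-R   [E → E - R]
E-R-R => E-R-R-R   [E → E - R]
E-R-R-R => E-R-R-R-R   [E → E - R]
E-R-R-R-R => R-R-R-R-R   [E → R]
R-R-R-R-R => i-R-R-R-R   [R → i]
i-R-R-R-R => i-i-R-R-R   [R → i]
i-i-R-R-R => i-i-i-R-R   [R → i]
i-i-i-R-R => i-i-i-i-R   [R → i]
i-i-i-i-R => i-i-i-i-i   [R → i]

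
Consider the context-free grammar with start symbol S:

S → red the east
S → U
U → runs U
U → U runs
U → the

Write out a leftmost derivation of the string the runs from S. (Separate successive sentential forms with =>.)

S => U => U runs => the runs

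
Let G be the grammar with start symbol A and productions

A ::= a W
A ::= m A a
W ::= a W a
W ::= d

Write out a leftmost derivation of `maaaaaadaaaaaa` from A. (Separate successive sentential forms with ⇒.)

A ⇒ mAa ⇒ maWa ⇒ maaWaa ⇒ maaaWaaa ⇒ maaaaWaaaa ⇒ maaaaaWaaaaa ⇒ maaaaaaWaaaaaa ⇒ maaaaaadaaaaaa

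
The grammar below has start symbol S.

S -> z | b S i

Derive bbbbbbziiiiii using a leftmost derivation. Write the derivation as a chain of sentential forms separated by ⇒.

S⇒bSi⇒bbSii⇒bbbSiii⇒bbbbSiiii⇒bbbbbSiiiii⇒bbbbbbSiiiiii⇒bbbbbbziiiiii

S ⇒ bSi   [S -> b S i]
bSi ⇒ bbSii   [S -> b S i]
bbSii ⇒ bbbSiii   [S -> b S i]
bbbSiii ⇒ bbbbSiiii   [S -> b S i]
bbbbSiiii ⇒ bbbbbSiiiii   [S -> b S i]
bbbbbSiiiii ⇒ bbbbbbSiiiiii   [S -> b S i]
bbbbbbSiiiiii ⇒ bbbbbbziiiiii   [S -> z]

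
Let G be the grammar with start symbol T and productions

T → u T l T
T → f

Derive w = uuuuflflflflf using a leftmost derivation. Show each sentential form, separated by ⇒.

T ⇒ uTlT ⇒ uuTlTlT ⇒ uuuTlTlTlT ⇒ uuuuTlTlTlTlT ⇒ uuuuflTlTlTlT ⇒ uuuuflflTlTlT ⇒ uuuuflflflTlT ⇒ uuuuflflflflT ⇒ uuuuflflflflf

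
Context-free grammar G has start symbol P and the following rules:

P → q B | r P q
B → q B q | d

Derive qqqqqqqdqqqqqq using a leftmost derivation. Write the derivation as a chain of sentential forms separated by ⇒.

P ⇒ qB   [P → q B]
qB ⇒ qqBq   [B → q B q]
qqBq ⇒ qqqBqq   [B → q B q]
qqqBqq ⇒ qqqqBqqq   [B → q B q]
qqqqBqqq ⇒ qqqqqBqqqq   [B → q B q]
qqqqqBqqqq ⇒ qqqqqqBqqqqq   [B → q B q]
qqqqqqBqqqqq ⇒ qqqqqqqBqqqqqq   [B → q B q]
qqqqqqqBqqqqqq ⇒ qqqqqqqdqqqqqq   [B → d]

P ⇒ qB ⇒ qqBq ⇒ qqqBqq ⇒ qqqqBqqq ⇒ qqqqqBqqqq ⇒ qqqqqqBqqqqq ⇒ qqqqqqqBqqqqqq ⇒ qqqqqqqdqqqqqq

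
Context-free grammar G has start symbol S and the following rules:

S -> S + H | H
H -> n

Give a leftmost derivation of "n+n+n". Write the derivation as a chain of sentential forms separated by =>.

S => S+H   [S -> S + H]
S+H => S+H+H   [S -> S + H]
S+H+H => H+H+H   [S -> H]
H+H+H => n+H+H   [H -> n]
n+H+H => n+n+H   [H -> n]
n+n+H => n+n+n   [H -> n]

S => S+H => S+H+H => H+H+H => n+H+H => n+n+H => n+n+n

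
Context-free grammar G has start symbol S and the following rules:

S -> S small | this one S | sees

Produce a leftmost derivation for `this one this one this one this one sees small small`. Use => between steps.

S => this one S => this one this one S => this one this one this one S => this one this one this one S small => this one this one this one this one S small => this one this one this one this one S small small => this one this one this one this one sees small small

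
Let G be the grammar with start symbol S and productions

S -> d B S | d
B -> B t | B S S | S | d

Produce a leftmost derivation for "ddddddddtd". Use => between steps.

S=>dBS=>dBtS=>dBSStS=>dBSSSStS=>dBSSSSSStS=>dSSSSSSStS=>ddSSSSSStS=>dddSSSSStS=>ddddSSSStS=>dddddSSStS=>ddddddSStS=>dddddddStS=>ddddddddtS=>ddddddddtd

S => dBS   [S -> d B S]
dBS => dBtS   [B -> B t]
dBtS => dBSStS   [B -> B S S]
dBSStS => dBSSSStS   [B -> B S S]
dBSSSStS => dBSSSSSStS   [B -> B S S]
dBSSSSSStS => dSSSSSSStS   [B -> S]
dSSSSSSStS => ddSSSSSStS   [S -> d]
ddSSSSSStS => dddSSSSStS   [S -> d]
dddSSSSStS => ddddSSSStS   [S -> d]
ddddSSSStS => dddddSSStS   [S -> d]
dddddSSStS => ddddddSStS   [S -> d]
ddddddSStS => dddddddStS   [S -> d]
dddddddStS => ddddddddtS   [S -> d]
ddddddddtS => ddddddddtd   [S -> d]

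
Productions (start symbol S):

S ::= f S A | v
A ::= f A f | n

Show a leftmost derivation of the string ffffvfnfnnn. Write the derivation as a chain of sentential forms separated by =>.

S => fSA   [S ::= f S A]
fSA => ffSAA   [S ::= f S A]
ffSAA => fffSAAA   [S ::= f S A]
fffSAAA => ffffSAAAA   [S ::= f S A]
ffffSAAAA => ffffvAAAA   [S ::= v]
ffffvAAAA => ffffvfAfAAA   [A ::= f A f]
ffffvfAfAAA => ffffvfnfAAA   [A ::= n]
ffffvfnfAAA => ffffvfnfnAA   [A ::= n]
ffffvfnfnAA => ffffvfnfnnA   [A ::= n]
ffffvfnfnnA => ffffvfnfnnn   [A ::= n]

S => fSA => ffSAA => fffSAAA => ffffSAAAA => ffffvAAAA => ffffvfAfAAA => ffffvfnfAAA => ffffvfnfnAA => ffffvfnfnnA => ffffvfnfnnn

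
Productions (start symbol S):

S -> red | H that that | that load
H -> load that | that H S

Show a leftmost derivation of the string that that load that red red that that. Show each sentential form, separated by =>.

S => H that that => that H S that that => that that H S S that that => that that load that S S that that => that that load that red S that that => that that load that red red that that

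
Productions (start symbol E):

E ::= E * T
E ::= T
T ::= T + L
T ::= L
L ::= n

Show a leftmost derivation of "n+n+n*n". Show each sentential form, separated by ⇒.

E ⇒ E*T   [E ::= E * T]
E*T ⇒ T*T   [E ::= T]
T*T ⇒ T+L*T   [T ::= T + L]
T+L*T ⇒ T+L+L*T   [T ::= T + L]
T+L+L*T ⇒ L+L+L*T   [T ::= L]
L+L+L*T ⇒ n+L+L*T   [L ::= n]
n+L+L*T ⇒ n+n+L*T   [L ::= n]
n+n+L*T ⇒ n+n+n*T   [L ::= n]
n+n+n*T ⇒ n+n+n*L   [T ::= L]
n+n+n*L ⇒ n+n+n*n   [L ::= n]

E⇒E*T⇒T*T⇒T+L*T⇒T+L+L*T⇒L+L+L*T⇒n+L+L*T⇒n+n+L*T⇒n+n+n*T⇒n+n+n*L⇒n+n+n*n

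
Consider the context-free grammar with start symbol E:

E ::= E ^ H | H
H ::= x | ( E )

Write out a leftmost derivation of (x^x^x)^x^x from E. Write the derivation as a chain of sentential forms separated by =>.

E => E^H   [E ::= E ^ H]
E^H => E^H^H   [E ::= E ^ H]
E^H^H => H^H^H   [E ::= H]
H^H^H => (E)^H^H   [H ::= ( E )]
(E)^H^H => (E^H)^H^H   [E ::= E ^ H]
(E^H)^H^H => (E^H^H)^H^H   [E ::= E ^ H]
(E^H^H)^H^H => (H^H^H)^H^H   [E ::= H]
(H^H^H)^H^H => (x^H^H)^H^H   [H ::= x]
(x^H^H)^H^H => (x^x^H)^H^H   [H ::= x]
(x^x^H)^H^H => (x^x^x)^H^H   [H ::= x]
(x^x^x)^H^H => (x^x^x)^x^H   [H ::= x]
(x^x^x)^x^H => (x^x^x)^x^x   [H ::= x]

E => E^H => E^H^H => H^H^H => (E)^H^H => (E^H)^H^H => (E^H^H)^H^H => (H^H^H)^H^H => (x^H^H)^H^H => (x^x^H)^H^H => (x^x^x)^H^H => (x^x^x)^x^H => (x^x^x)^x^x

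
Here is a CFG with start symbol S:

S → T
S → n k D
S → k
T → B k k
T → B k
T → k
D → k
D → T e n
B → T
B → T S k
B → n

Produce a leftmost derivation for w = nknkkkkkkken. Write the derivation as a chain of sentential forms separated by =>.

S=>nkD=>nkTen=>nkBken=>nkTken=>nkBkkken=>nkTSkkkken=>nkBkkSkkkken=>nknkkSkkkken=>nknkkkkkkken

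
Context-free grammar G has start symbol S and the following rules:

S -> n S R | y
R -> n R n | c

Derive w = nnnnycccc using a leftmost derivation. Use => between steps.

S => nSR   [S -> n S R]
nSR => nnSRR   [S -> n S R]
nnSRR => nnnSRRR   [S -> n S R]
nnnSRRR => nnnnSRRRR   [S -> n S R]
nnnnSRRRR => nnnnyRRRR   [S -> y]
nnnnyRRRR => nnnnycRRR   [R -> c]
nnnnycRRR => nnnnyccRR   [R -> c]
nnnnyccRR => nnnnycccR   [R -> c]
nnnnycccR => nnnnycccc   [R -> c]

S=>nSR=>nnSRR=>nnnSRRR=>nnnnSRRRR=>nnnnyRRRR=>nnnnycRRR=>nnnnyccRR=>nnnnycccR=>nnnnycccc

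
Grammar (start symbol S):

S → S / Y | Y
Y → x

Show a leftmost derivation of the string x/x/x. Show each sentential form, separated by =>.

S => S/Y => S/Y/Y => Y/Y/Y => x/Y/Y => x/x/Y => x/x/x

S => S/Y   [S → S / Y]
S/Y => S/Y/Y   [S → S / Y]
S/Y/Y => Y/Y/Y   [S → Y]
Y/Y/Y => x/Y/Y   [Y → x]
x/Y/Y => x/x/Y   [Y → x]
x/x/Y => x/x/x   [Y → x]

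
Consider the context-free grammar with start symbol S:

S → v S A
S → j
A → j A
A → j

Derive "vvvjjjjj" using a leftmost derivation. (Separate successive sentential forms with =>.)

S=>vSA=>vvSAA=>vvvSAAA=>vvvjAAA=>vvvjjAA=>vvvjjjA=>vvvjjjjA=>vvvjjjjj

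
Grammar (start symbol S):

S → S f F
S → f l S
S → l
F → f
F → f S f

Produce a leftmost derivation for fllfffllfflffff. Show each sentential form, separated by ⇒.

S ⇒ SfF ⇒ SfFfF ⇒ flSfFfF ⇒ fllfFfF ⇒ fllffSffF ⇒ fllffSfFffF ⇒ fllffflSfFffF ⇒ fllfffllfFffF ⇒ fllfffllffSfffF ⇒ fllfffllfflfffF ⇒ fllfffllfflffff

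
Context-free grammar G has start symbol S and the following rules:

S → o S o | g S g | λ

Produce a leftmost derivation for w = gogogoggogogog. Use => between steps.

S => gSg => goSog => gogSgog => gogoSogog => gogogSgogog => gogogoSogogog => gogogogSgogogog => gogogoggogogog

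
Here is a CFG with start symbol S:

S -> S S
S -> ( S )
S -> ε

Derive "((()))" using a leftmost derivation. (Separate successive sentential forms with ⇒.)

S ⇒ SS ⇒ (S)S ⇒ ((S))S ⇒ (((S)))S ⇒ ((()))S ⇒ ((()))

S ⇒ SS   [S -> S S]
SS ⇒ (S)S   [S -> ( S )]
(S)S ⇒ ((S))S   [S -> ( S )]
((S))S ⇒ (((S)))S   [S -> ( S )]
(((S)))S ⇒ ((()))S   [S -> ε]
((()))S ⇒ ((()))   [S -> ε]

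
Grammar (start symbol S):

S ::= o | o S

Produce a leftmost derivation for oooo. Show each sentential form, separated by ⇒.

S ⇒ oS   [S ::= o S]
oS ⇒ ooS   [S ::= o S]
ooS ⇒ oooS   [S ::= o S]
oooS ⇒ oooo   [S ::= o]

S⇒oS⇒ooS⇒oooS⇒oooo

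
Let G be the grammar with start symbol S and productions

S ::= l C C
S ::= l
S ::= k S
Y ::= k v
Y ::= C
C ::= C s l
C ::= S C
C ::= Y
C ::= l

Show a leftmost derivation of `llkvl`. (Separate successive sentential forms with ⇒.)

S ⇒ lCC   [S ::= l C C]
lCC ⇒ lSCC   [C ::= S C]
lSCC ⇒ llCC   [S ::= l]
llCC ⇒ llYC   [C ::= Y]
llYC ⇒ llkvC   [Y ::= k v]
llkvC ⇒ llkvl   [C ::= l]

S⇒lCC⇒lSCC⇒llCC⇒llYC⇒llkvC⇒llkvl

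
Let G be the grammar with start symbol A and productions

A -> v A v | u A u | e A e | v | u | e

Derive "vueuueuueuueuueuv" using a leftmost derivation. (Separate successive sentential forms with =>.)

A => vAv => vuAuv => vueAeuv => vueuAueuv => vueuuAuueuv => vueuueAeuueuv => vueuueuAueuueuv => vueuueuuAuueuueuv => vueuueuueuueuueuv

A => vAv   [A -> v A v]
vAv => vuAuv   [A -> u A u]
vuAuv => vueAeuv   [A -> e A e]
vueAeuv => vueuAueuv   [A -> u A u]
vueuAueuv => vueuuAuueuv   [A -> u A u]
vueuuAuueuv => vueuueAeuueuv   [A -> e A e]
vueuueAeuueuv => vueuueuAueuueuv   [A -> u A u]
vueuueuAueuueuv => vueuueuuAuueuueuv   [A -> u A u]
vueuueuuAuueuueuv => vueuueuueuueuueuv   [A -> e]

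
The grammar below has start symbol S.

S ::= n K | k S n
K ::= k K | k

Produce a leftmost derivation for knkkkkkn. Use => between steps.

S => kSn => knKn => knkKn => knkkKn => knkkkKn => knkkkkKn => knkkkkkn

S => kSn   [S ::= k S n]
kSn => knKn   [S ::= n K]
knKn => knkKn   [K ::= k K]
knkKn => knkkKn   [K ::= k K]
knkkKn => knkkkKn   [K ::= k K]
knkkkKn => knkkkkKn   [K ::= k K]
knkkkkKn => knkkkkkn   [K ::= k]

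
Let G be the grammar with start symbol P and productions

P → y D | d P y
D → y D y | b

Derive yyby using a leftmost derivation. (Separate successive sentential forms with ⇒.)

P ⇒ yD ⇒ yyDy ⇒ yyby

P ⇒ yD   [P → y D]
yD ⇒ yyDy   [D → y D y]
yyDy ⇒ yyby   [D → b]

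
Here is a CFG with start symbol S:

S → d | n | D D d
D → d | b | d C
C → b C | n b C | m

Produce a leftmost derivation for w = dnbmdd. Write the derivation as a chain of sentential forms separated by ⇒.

S⇒DDd⇒dCDd⇒dnbCDd⇒dnbmDd⇒dnbmdd

S ⇒ DDd   [S → D D d]
DDd ⇒ dCDd   [D → d C]
dCDd ⇒ dnbCDd   [C → n b C]
dnbCDd ⇒ dnbmDd   [C → m]
dnbmDd ⇒ dnbmdd   [D → d]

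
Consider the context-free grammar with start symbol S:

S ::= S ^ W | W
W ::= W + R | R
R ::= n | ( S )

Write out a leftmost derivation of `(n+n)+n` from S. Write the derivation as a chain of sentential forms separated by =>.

S => W => W+R => R+R => (S)+R => (W)+R => (W+R)+R => (R+R)+R => (n+R)+R => (n+n)+R => (n+n)+n

S => W   [S ::= W]
W => W+R   [W ::= W + R]
W+R => R+R   [W ::= R]
R+R => (S)+R   [R ::= ( S )]
(S)+R => (W)+R   [S ::= W]
(W)+R => (W+R)+R   [W ::= W + R]
(W+R)+R => (R+R)+R   [W ::= R]
(R+R)+R => (n+R)+R   [R ::= n]
(n+R)+R => (n+n)+R   [R ::= n]
(n+n)+R => (n+n)+n   [R ::= n]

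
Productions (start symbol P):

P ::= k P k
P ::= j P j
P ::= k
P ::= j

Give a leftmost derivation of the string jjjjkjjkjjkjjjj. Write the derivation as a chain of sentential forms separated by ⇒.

P ⇒ jPj ⇒ jjPjj ⇒ jjjPjjj ⇒ jjjjPjjjj ⇒ jjjjkPkjjjj ⇒ jjjjkjPjkjjjj ⇒ jjjjkjjPjjkjjjj ⇒ jjjjkjjkjjkjjjj

P ⇒ jPj   [P ::= j P j]
jPj ⇒ jjPjj   [P ::= j P j]
jjPjj ⇒ jjjPjjj   [P ::= j P j]
jjjPjjj ⇒ jjjjPjjjj   [P ::= j P j]
jjjjPjjjj ⇒ jjjjkPkjjjj   [P ::= k P k]
jjjjkPkjjjj ⇒ jjjjkjPjkjjjj   [P ::= j P j]
jjjjkjPjkjjjj ⇒ jjjjkjjPjjkjjjj   [P ::= j P j]
jjjjkjjPjjkjjjj ⇒ jjjjkjjkjjkjjjj   [P ::= k]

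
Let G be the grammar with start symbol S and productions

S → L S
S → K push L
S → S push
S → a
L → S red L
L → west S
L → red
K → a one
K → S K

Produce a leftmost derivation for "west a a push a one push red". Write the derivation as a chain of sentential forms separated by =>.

S => L S   [S → L S]
L S => west S S   [L → west S]
west S S => west a S   [S → a]
west a S => west a K push L   [S → K push L]
west a K push L => west a S K push L   [K → S K]
west a S K push L => west a S push K push L   [S → S push]
west a S push K push L => west a a push K push L   [S → a]
west a a push K push L => west a a push a one push L   [K → a one]
west a a push a one push L => west a a push a one push red   [L → red]

S => L S => west S S => west a S => west a K push L => west a S K push L => west a S push K push L => west a a push K push L => west a a push a one push L => west a a push a one push red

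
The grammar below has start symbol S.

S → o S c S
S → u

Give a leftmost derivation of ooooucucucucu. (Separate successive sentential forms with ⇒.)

S ⇒ oScS   [S → o S c S]
oScS ⇒ ooScScS   [S → o S c S]
ooScScS ⇒ oooScScScS   [S → o S c S]
oooScScScS ⇒ ooooScScScScS   [S → o S c S]
ooooScScScScS ⇒ ooooucScScScS   [S → u]
ooooucScScScS ⇒ ooooucucScScS   [S → u]
ooooucucScScS ⇒ ooooucucucScS   [S → u]
ooooucucucScS ⇒ ooooucucucucS   [S → u]
ooooucucucucS ⇒ ooooucucucucu   [S → u]

S ⇒ oScS ⇒ ooScScS ⇒ oooScScScS ⇒ ooooScScScScS ⇒ ooooucScScScS ⇒ ooooucucScScS ⇒ ooooucucucScS ⇒ ooooucucucucS ⇒ ooooucucucucu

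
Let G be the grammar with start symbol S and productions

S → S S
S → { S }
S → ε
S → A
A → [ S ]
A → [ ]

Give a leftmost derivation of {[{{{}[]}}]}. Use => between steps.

S => {S} => {A} => {[S]} => {[{S}]} => {[{{S}}]} => {[{{SS}}]} => {[{{{S}S}}]} => {[{{{}S}}]} => {[{{{}A}}]} => {[{{{}[]}}]}

S => {S}   [S → { S }]
{S} => {A}   [S → A]
{A} => {[S]}   [A → [ S ]]
{[S]} => {[{S}]}   [S → { S }]
{[{S}]} => {[{{S}}]}   [S → { S }]
{[{{S}}]} => {[{{SS}}]}   [S → S S]
{[{{SS}}]} => {[{{{S}S}}]}   [S → { S }]
{[{{{S}S}}]} => {[{{{}S}}]}   [S → ε]
{[{{{}S}}]} => {[{{{}A}}]}   [S → A]
{[{{{}A}}]} => {[{{{}[]}}]}   [A → [ ]]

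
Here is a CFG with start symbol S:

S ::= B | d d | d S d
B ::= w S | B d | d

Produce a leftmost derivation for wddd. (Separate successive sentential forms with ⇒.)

S ⇒ B ⇒ Bd ⇒ wSd ⇒ wddd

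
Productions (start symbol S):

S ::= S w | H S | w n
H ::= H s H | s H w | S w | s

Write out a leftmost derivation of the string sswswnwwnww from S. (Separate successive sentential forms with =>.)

S => Sw   [S ::= S w]
Sw => HSw   [S ::= H S]
HSw => HsHSw   [H ::= H s H]
HsHSw => sHwsHSw   [H ::= s H w]
sHwsHSw => sswsHSw   [H ::= s]
sswsHSw => sswsSwSw   [H ::= S w]
sswsSwSw => sswswnwSw   [S ::= w n]
sswswnwSw => sswswnwSww   [S ::= S w]
sswswnwSww => sswswnwwnww   [S ::= w n]

S=>Sw=>HSw=>HsHSw=>sHwsHSw=>sswsHSw=>sswsSwSw=>sswswnwSw=>sswswnwSww=>sswswnwwnww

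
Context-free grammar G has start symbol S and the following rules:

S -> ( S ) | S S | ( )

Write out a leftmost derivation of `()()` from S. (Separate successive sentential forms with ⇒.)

S ⇒ SS   [S -> S S]
SS ⇒ ()S   [S -> ( )]
()S ⇒ ()()   [S -> ( )]

S⇒SS⇒()S⇒()()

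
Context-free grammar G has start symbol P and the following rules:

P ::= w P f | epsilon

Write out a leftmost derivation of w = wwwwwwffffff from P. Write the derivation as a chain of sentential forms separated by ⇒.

P⇒wPf⇒wwPff⇒wwwPfff⇒wwwwPffff⇒wwwwwPfffff⇒wwwwwwPffffff⇒wwwwwwffffff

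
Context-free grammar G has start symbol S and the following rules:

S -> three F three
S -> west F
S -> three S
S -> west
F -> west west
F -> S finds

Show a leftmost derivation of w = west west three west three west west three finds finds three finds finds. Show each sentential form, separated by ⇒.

S ⇒ west F ⇒ west S finds ⇒ west west F finds ⇒ west west S finds finds ⇒ west west three F three finds finds ⇒ west west three S finds three finds finds ⇒ west west three west F finds three finds finds ⇒ west west three west S finds finds three finds finds ⇒ west west three west three F three finds finds three finds finds ⇒ west west three west three west west three finds finds three finds finds

S ⇒ west F   [S -> west F]
west F ⇒ west S finds   [F -> S finds]
west S finds ⇒ west west F finds   [S -> west F]
west west F finds ⇒ west west S finds finds   [F -> S finds]
west west S finds finds ⇒ west west three F three finds finds   [S -> three F three]
west west three F three finds finds ⇒ west west three S finds three finds finds   [F -> S finds]
west west three S finds three finds finds ⇒ west west three west F finds three finds finds   [S -> west F]
west west three west F finds three finds finds ⇒ west west three west S finds finds three finds finds   [F -> S finds]
west west three west S finds finds three finds finds ⇒ west west three west three F three finds finds three finds finds   [S -> three F three]
west west three west three F three finds finds three finds finds ⇒ west west three west three west west three finds finds three finds finds   [F -> west west]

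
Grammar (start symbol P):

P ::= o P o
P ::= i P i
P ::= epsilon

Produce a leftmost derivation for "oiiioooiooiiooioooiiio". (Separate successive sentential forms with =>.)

P => oPo   [P ::= o P o]
oPo => oiPio   [P ::= i P i]
oiPio => oiiPiio   [P ::= i P i]
oiiPiio => oiiiPiiio   [P ::= i P i]
oiiiPiiio => oiiioPoiiio   [P ::= o P o]
oiiioPoiiio => oiiiooPooiiio   [P ::= o P o]
oiiiooPooiiio => oiiioooPoooiiio   [P ::= o P o]
oiiioooPoooiiio => oiiioooiPioooiiio   [P ::= i P i]
oiiioooiPioooiiio => oiiioooioPoioooiiio   [P ::= o P o]
oiiioooioPoioooiiio => oiiioooiooPooioooiiio   [P ::= o P o]
oiiioooiooPooioooiiio => oiiioooiooiPiooioooiiio   [P ::= i P i]
oiiioooiooiPiooioooiiio => oiiioooiooiiooioooiiio   [P ::= epsilon]

P => oPo => oiPio => oiiPiio => oiiiPiiio => oiiioPoiiio => oiiiooPooiiio => oiiioooPoooiiio => oiiioooiPioooiiio => oiiioooioPoioooiiio => oiiioooiooPooioooiiio => oiiioooiooiPiooioooiiio => oiiioooiooiiooioooiiio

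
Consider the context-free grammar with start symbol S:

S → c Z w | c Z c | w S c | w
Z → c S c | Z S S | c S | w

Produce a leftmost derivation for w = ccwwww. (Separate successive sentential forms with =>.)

S=>cZw=>cZSSw=>ccSSSw=>ccwSSw=>ccwwSw=>ccwwww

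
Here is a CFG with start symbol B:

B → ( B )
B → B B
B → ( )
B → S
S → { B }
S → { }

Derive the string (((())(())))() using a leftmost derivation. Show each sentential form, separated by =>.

B => BB => (B)B => ((B))B => ((BB))B => (((B)B))B => (((())B))B => (((())(B)))B => (((())(())))B => (((())(())))()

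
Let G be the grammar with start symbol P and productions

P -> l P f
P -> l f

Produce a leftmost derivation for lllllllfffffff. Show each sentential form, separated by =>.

P => lPf => llPff => lllPfff => llllPffff => lllllPfffff => llllllPffffff => lllllllfffffff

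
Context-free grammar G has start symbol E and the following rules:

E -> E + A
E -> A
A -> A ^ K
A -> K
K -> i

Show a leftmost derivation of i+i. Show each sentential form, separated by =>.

E => E+A => A+A => K+A => i+A => i+K => i+i

E => E+A   [E -> E + A]
E+A => A+A   [E -> A]
A+A => K+A   [A -> K]
K+A => i+A   [K -> i]
i+A => i+K   [A -> K]
i+K => i+i   [K -> i]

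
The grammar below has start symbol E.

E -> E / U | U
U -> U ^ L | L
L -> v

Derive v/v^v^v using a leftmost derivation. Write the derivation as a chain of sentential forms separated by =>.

E => E/U => U/U => L/U => v/U => v/U^L => v/U^L^L => v/L^L^L => v/v^L^L => v/v^v^L => v/v^v^v

E => E/U   [E -> E / U]
E/U => U/U   [E -> U]
U/U => L/U   [U -> L]
L/U => v/U   [L -> v]
v/U => v/U^L   [U -> U ^ L]
v/U^L => v/U^L^L   [U -> U ^ L]
v/U^L^L => v/L^L^L   [U -> L]
v/L^L^L => v/v^L^L   [L -> v]
v/v^L^L => v/v^v^L   [L -> v]
v/v^v^L => v/v^v^v   [L -> v]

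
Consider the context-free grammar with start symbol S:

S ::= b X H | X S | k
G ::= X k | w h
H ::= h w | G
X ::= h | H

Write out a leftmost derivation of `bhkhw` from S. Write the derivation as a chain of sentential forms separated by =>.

S => bXH => bHH => bGH => bXkH => bhkH => bhkhw

S => bXH   [S ::= b X H]
bXH => bHH   [X ::= H]
bHH => bGH   [H ::= G]
bGH => bXkH   [G ::= X k]
bXkH => bhkH   [X ::= h]
bhkH => bhkhw   [H ::= h w]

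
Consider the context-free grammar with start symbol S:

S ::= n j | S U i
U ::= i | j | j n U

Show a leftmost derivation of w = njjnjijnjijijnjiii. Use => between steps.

S => SUi => SUiUi => SUiUiUi => SUiUiUiUi => SUiUiUiUiUi => njUiUiUiUiUi => njjnUiUiUiUiUi => njjnjiUiUiUiUi => njjnjijnUiUiUiUi => njjnjijnjiUiUiUi => njjnjijnjijiUiUi => njjnjijnjijijnUiUi => njjnjijnjijijnjiUi => njjnjijnjijijnjiii

S => SUi   [S ::= S U i]
SUi => SUiUi   [S ::= S U i]
SUiUi => SUiUiUi   [S ::= S U i]
SUiUiUi => SUiUiUiUi   [S ::= S U i]
SUiUiUiUi => SUiUiUiUiUi   [S ::= S U i]
SUiUiUiUiUi => njUiUiUiUiUi   [S ::= n j]
njUiUiUiUiUi => njjnUiUiUiUiUi   [U ::= j n U]
njjnUiUiUiUiUi => njjnjiUiUiUiUi   [U ::= j]
njjnjiUiUiUiUi => njjnjijnUiUiUiUi   [U ::= j n U]
njjnjijnUiUiUiUi => njjnjijnjiUiUiUi   [U ::= j]
njjnjijnjiUiUiUi => njjnjijnjijiUiUi   [U ::= j]
njjnjijnjijiUiUi => njjnjijnjijijnUiUi   [U ::= j n U]
njjnjijnjijijnUiUi => njjnjijnjijijnjiUi   [U ::= j]
njjnjijnjijijnjiUi => njjnjijnjijijnjiii   [U ::= i]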